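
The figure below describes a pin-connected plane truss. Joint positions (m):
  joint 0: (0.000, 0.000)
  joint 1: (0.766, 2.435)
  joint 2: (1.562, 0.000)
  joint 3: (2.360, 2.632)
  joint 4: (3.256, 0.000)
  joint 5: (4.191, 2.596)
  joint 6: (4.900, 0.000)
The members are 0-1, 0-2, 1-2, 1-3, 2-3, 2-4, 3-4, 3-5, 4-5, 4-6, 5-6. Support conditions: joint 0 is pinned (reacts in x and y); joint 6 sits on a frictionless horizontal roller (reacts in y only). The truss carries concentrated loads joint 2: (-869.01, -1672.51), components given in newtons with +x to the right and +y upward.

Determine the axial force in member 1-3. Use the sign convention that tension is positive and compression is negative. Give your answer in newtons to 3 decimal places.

N=7 nodes, M=11 members, R=3 reactions → 2N=14, M+R=14
member 0 (0-1): L=2.5526, (cx,cy)=(0.3001,0.9539)
member 1 (0-2): L=1.5620, (cx,cy)=(1.0000,0.0000)
member 2 (1-2): L=2.5618, (cx,cy)=(0.3107,-0.9505)
member 3 (1-3): L=1.6061, (cx,cy)=(0.9924,0.1227)
member 4 (2-3): L=2.7503, (cx,cy)=(0.2901,0.9570)
member 5 (2-4): L=1.6940, (cx,cy)=(1.0000,0.0000)
member 6 (3-4): L=2.7803, (cx,cy)=(0.3223,-0.9466)
member 7 (3-5): L=1.8314, (cx,cy)=(0.9998,-0.0197)
member 8 (4-5): L=2.7592, (cx,cy)=(0.3389,0.9408)
member 9 (4-6): L=1.6440, (cx,cy)=(1.0000,0.0000)
member 10 (5-6): L=2.6911, (cx,cy)=(0.2635,-0.9647)
solve A·x = −loads:
  F[0-1] = -1194.4003 N (compression)
  F[0-2] = -510.5929 N (compression)
  F[1-2] = +1107.3466 N (tension)
  F[1-3] = -707.8348 N (compression)
  F[2-3] = +647.8441 N (tension)
  F[2-4] = +514.5191 N (tension)
  F[3-4] = -556.2389 N (compression)
  F[3-5] = -335.3282 N (compression)
  F[4-5] = +559.6758 N (tension)
  F[4-6] = +145.6113 N (tension)
  F[5-6] = -552.6818 N (compression)
  Rx@0 = +869.0100 N
  Ry@0 = +1139.3548 N
  Ry@6 = +533.1552 N

-707.835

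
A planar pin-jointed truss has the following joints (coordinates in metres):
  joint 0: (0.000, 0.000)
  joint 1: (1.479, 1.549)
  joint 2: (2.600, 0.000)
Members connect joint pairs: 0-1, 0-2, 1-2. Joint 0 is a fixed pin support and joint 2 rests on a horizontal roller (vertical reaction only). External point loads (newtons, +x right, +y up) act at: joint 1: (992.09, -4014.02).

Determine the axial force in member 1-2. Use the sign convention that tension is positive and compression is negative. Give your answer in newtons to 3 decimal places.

-3548.166

N=3 nodes, M=3 members, R=3 reactions → 2N=6, M+R=6
member 0 (0-1): L=2.1417, (cx,cy)=(0.6906,0.7233)
member 1 (0-2): L=2.6000, (cx,cy)=(1.0000,0.0000)
member 2 (1-2): L=1.9121, (cx,cy)=(0.5863,-0.8101)
solve A·x = −loads:
  F[0-1] = -1575.6481 N (compression)
  F[0-2] = +2080.1943 N (tension)
  F[1-2] = -3548.1655 N (compression)
  Rx@0 = -992.0900 N
  Ry@0 = +1139.6035 N
  Ry@2 = +2874.4165 N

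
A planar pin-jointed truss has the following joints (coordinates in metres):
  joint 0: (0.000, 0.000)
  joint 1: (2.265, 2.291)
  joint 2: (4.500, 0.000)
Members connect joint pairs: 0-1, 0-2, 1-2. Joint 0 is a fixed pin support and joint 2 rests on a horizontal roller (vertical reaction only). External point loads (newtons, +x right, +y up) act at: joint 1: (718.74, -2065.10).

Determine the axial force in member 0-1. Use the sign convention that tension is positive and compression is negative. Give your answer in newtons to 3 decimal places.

-927.745

N=3 nodes, M=3 members, R=3 reactions → 2N=6, M+R=6
member 0 (0-1): L=3.2216, (cx,cy)=(0.7031,0.7111)
member 1 (0-2): L=4.5000, (cx,cy)=(1.0000,0.0000)
member 2 (1-2): L=3.2006, (cx,cy)=(0.6983,-0.7158)
solve A·x = −loads:
  F[0-1] = -927.7451 N (compression)
  F[0-2] = +1371.0005 N (tension)
  F[1-2] = -1963.3281 N (compression)
  Rx@0 = -718.7400 N
  Ry@0 = +659.7478 N
  Ry@2 = +1405.3522 N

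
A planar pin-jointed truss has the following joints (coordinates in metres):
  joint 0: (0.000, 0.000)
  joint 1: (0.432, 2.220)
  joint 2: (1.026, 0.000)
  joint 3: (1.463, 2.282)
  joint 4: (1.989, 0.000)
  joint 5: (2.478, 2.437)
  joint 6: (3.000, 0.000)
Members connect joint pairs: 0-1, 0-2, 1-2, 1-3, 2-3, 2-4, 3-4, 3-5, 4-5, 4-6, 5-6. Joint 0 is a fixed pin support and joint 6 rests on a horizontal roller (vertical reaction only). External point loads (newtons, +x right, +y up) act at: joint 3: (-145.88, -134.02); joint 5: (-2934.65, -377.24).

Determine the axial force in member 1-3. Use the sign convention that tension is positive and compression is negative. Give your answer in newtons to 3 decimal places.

-1198.027

N=7 nodes, M=11 members, R=3 reactions → 2N=14, M+R=14
member 0 (0-1): L=2.2616, (cx,cy)=(0.1910,0.9816)
member 1 (0-2): L=1.0260, (cx,cy)=(1.0000,0.0000)
member 2 (1-2): L=2.2981, (cx,cy)=(0.2585,-0.9660)
member 3 (1-3): L=1.0329, (cx,cy)=(0.9982,0.0600)
member 4 (2-3): L=2.3235, (cx,cy)=(0.1881,0.9822)
member 5 (2-4): L=0.9630, (cx,cy)=(1.0000,0.0000)
member 6 (3-4): L=2.3418, (cx,cy)=(0.2246,-0.9744)
member 7 (3-5): L=1.0268, (cx,cy)=(0.9885,0.1510)
member 8 (4-5): L=2.4856, (cx,cy)=(0.1967,0.9805)
member 9 (4-6): L=1.0110, (cx,cy)=(1.0000,0.0000)
member 10 (5-6): L=2.4923, (cx,cy)=(0.2094,-0.9778)
solve A·x = −loads:
  F[0-1] = -2678.4999 N (compression)
  F[0-2] = -2568.9052 N (compression)
  F[1-2] = +2647.2266 N (tension)
  F[1-3] = -1198.0272 N (compression)
  F[2-3] = -2603.7359 N (compression)
  F[2-4] = -1394.9497 N (compression)
  F[3-4] = +2240.4350 N (tension)
  F[3-5] = -2066.6078 N (compression)
  F[4-5] = -2226.7063 N (compression)
  F[4-6] = -453.6544 N (compression)
  F[5-6] = +2165.9638 N (tension)
  Rx@0 = +3080.5300 N
  Ry@0 = +2629.1827 N
  Ry@6 = -2117.9227 N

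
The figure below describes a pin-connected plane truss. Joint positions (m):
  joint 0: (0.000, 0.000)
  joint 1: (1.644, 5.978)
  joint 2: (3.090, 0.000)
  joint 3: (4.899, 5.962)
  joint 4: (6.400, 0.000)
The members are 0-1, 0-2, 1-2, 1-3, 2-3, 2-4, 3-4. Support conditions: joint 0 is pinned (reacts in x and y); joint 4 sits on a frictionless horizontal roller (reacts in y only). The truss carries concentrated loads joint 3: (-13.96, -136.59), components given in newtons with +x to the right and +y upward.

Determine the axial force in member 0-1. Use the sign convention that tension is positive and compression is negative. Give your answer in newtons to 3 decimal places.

-46.711

N=5 nodes, M=7 members, R=3 reactions → 2N=10, M+R=10
member 0 (0-1): L=6.1999, (cx,cy)=(0.2652,0.9642)
member 1 (0-2): L=3.0900, (cx,cy)=(1.0000,0.0000)
member 2 (1-2): L=6.1504, (cx,cy)=(0.2351,-0.9720)
member 3 (1-3): L=3.2550, (cx,cy)=(1.0000,-0.0049)
member 4 (2-3): L=6.2304, (cx,cy)=(0.2904,0.9569)
member 5 (2-4): L=3.3100, (cx,cy)=(1.0000,0.0000)
member 6 (3-4): L=6.1480, (cx,cy)=(0.2441,-0.9697)
solve A·x = −loads:
  F[0-1] = -46.7113 N (compression)
  F[0-2] = -1.5738 N (compression)
  F[1-2] = +46.4560 N (tension)
  F[1-3] = -23.3086 N (compression)
  F[2-3] = -47.1866 N (compression)
  F[2-4] = +23.0489 N (tension)
  F[3-4] = -94.4076 N (compression)
  Rx@0 = +13.9600 N
  Ry@0 = +45.0392 N
  Ry@4 = +91.5508 N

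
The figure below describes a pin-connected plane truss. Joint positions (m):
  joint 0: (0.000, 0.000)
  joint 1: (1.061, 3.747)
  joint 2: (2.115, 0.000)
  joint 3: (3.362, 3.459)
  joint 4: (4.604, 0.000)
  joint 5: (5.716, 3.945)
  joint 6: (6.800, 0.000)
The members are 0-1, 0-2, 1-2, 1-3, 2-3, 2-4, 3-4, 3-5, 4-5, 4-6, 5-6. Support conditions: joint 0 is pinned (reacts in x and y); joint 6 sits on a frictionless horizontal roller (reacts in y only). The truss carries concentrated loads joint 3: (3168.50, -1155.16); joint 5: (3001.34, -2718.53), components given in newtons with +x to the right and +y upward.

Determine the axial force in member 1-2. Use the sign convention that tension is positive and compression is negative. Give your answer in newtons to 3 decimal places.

N=7 nodes, M=11 members, R=3 reactions → 2N=14, M+R=14
member 0 (0-1): L=3.8943, (cx,cy)=(0.2724,0.9622)
member 1 (0-2): L=2.1150, (cx,cy)=(1.0000,0.0000)
member 2 (1-2): L=3.8924, (cx,cy)=(0.2708,-0.9626)
member 3 (1-3): L=2.3190, (cx,cy)=(0.9923,-0.1242)
member 4 (2-3): L=3.6769, (cx,cy)=(0.3391,0.9407)
member 5 (2-4): L=2.4890, (cx,cy)=(1.0000,0.0000)
member 6 (3-4): L=3.6752, (cx,cy)=(0.3379,-0.9412)
member 7 (3-5): L=2.4036, (cx,cy)=(0.9793,0.2022)
member 8 (4-5): L=4.0987, (cx,cy)=(0.2713,0.9625)
member 9 (4-6): L=2.1960, (cx,cy)=(1.0000,0.0000)
member 10 (5-6): L=4.0912, (cx,cy)=(0.2650,-0.9643)
solve A·x = −loads:
  F[0-1] = +2427.3858 N (tension)
  F[0-2] = +5508.5034 N (tension)
  F[1-2] = -2603.8630 N (compression)
  F[1-3] = +1377.0792 N (tension)
  F[2-3] = +2664.4959 N (tension)
  F[2-4] = +3899.7766 N (tension)
  F[3-4] = -3636.4326 N (compression)
  F[3-5] = +337.4248 N (tension)
  F[4-5] = +3555.8610 N (tension)
  F[4-6] = +1706.1663 N (tension)
  F[5-6] = -6439.3926 N (compression)
  Rx@0 = -6169.8400 N
  Ry@0 = -2335.5590 N
  Ry@6 = +6209.2490 N

-2603.863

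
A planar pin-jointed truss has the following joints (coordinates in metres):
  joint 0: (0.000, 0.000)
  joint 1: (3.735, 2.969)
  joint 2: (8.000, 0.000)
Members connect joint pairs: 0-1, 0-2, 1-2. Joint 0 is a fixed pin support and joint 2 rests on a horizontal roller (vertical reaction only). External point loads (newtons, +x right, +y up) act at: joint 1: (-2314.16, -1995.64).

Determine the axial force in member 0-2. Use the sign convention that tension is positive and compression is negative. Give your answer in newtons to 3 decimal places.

104.681

N=3 nodes, M=3 members, R=3 reactions → 2N=6, M+R=6
member 0 (0-1): L=4.7713, (cx,cy)=(0.7828,0.6223)
member 1 (0-2): L=8.0000, (cx,cy)=(1.0000,0.0000)
member 2 (1-2): L=5.1967, (cx,cy)=(0.8207,-0.5713)
solve A·x = −loads:
  F[0-1] = -3089.9563 N (compression)
  F[0-2] = +104.6811 N (tension)
  F[1-2] = -127.5478 N (compression)
  Rx@0 = +2314.1600 N
  Ry@0 = +1922.7682 N
  Ry@2 = +72.8718 N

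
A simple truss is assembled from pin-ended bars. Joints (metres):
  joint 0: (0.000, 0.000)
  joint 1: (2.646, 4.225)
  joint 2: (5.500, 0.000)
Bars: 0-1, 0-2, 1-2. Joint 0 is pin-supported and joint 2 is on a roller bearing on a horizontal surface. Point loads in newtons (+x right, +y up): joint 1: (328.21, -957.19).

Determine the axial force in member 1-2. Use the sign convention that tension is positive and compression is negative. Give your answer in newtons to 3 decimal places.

-859.972

N=3 nodes, M=3 members, R=3 reactions → 2N=6, M+R=6
member 0 (0-1): L=4.9852, (cx,cy)=(0.5308,0.8475)
member 1 (0-2): L=5.5000, (cx,cy)=(1.0000,0.0000)
member 2 (1-2): L=5.0986, (cx,cy)=(0.5598,-0.8287)
solve A·x = −loads:
  F[0-1] = -288.5732 N (compression)
  F[0-2] = +481.3772 N (tension)
  F[1-2] = -859.9719 N (compression)
  Rx@0 = -328.2100 N
  Ry@0 = +244.5696 N
  Ry@2 = +712.6204 N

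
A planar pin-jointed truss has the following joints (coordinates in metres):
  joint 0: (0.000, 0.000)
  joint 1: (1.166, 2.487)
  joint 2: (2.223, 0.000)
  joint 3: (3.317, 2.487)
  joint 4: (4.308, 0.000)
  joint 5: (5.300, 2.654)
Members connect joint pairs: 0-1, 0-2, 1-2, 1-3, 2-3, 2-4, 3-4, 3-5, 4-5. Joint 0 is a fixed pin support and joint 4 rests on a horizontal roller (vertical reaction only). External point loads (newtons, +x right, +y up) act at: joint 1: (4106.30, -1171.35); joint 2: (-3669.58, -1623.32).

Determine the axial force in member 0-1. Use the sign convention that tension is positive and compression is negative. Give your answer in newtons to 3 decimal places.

N=6 nodes, M=9 members, R=3 reactions → 2N=12, M+R=12
member 0 (0-1): L=2.7468, (cx,cy)=(0.4245,0.9054)
member 1 (0-2): L=2.2230, (cx,cy)=(1.0000,0.0000)
member 2 (1-2): L=2.7023, (cx,cy)=(0.3911,-0.9203)
member 3 (1-3): L=2.1510, (cx,cy)=(1.0000,0.0000)
member 4 (2-3): L=2.7170, (cx,cy)=(0.4027,0.9154)
member 5 (2-4): L=2.0850, (cx,cy)=(1.0000,0.0000)
member 6 (3-4): L=2.6772, (cx,cy)=(0.3702,-0.9290)
member 7 (3-5): L=1.9900, (cx,cy)=(0.9965,0.0839)
member 8 (4-5): L=2.8333, (cx,cy)=(0.3501,0.9367)
solve A·x = −loads:
  F[0-1] = +806.8954 N (tension)
  F[0-2] = +94.1936 N (tension)
  F[1-2] = -2066.5858 N (compression)
  F[1-3] = -2955.4317 N (compression)
  F[2-3] = +3851.2529 N (tension)
  F[2-4] = +1404.7160 N (tension)
  F[3-4] = -3794.8197 N (compression)
  F[3-5] = +0.0000 N (tension)
  F[4-5] = +0.0000 N (tension)
  Rx@0 = -436.7200 N
  Ry@0 = -730.5859 N
  Ry@4 = +3525.2559 N

806.895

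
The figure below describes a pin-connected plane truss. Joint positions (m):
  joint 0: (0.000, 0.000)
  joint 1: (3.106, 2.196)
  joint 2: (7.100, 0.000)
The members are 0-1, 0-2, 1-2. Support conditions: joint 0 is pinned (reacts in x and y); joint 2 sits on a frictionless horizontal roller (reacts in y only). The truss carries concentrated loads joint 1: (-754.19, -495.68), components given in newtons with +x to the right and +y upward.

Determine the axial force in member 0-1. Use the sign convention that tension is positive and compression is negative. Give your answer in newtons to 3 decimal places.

N=3 nodes, M=3 members, R=3 reactions → 2N=6, M+R=6
member 0 (0-1): L=3.8039, (cx,cy)=(0.8165,0.5773)
member 1 (0-2): L=7.1000, (cx,cy)=(1.0000,0.0000)
member 2 (1-2): L=4.5579, (cx,cy)=(0.8763,-0.4818)
solve A·x = −loads:
  F[0-1] = -887.0660 N (compression)
  F[0-2] = -29.8736 N (compression)
  F[1-2] = +34.0913 N (tension)
  Rx@0 = +754.1900 N
  Ry@0 = +512.1052 N
  Ry@2 = -16.4252 N

-887.066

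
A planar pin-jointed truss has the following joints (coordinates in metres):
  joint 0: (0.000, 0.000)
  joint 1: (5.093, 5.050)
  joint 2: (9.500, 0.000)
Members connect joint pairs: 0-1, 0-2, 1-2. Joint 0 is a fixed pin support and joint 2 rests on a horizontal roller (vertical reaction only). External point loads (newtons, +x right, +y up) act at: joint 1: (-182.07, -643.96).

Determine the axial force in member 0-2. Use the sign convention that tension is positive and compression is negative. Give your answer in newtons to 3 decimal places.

N=3 nodes, M=3 members, R=3 reactions → 2N=6, M+R=6
member 0 (0-1): L=7.1722, (cx,cy)=(0.7101,0.7041)
member 1 (0-2): L=9.5000, (cx,cy)=(1.0000,0.0000)
member 2 (1-2): L=6.7025, (cx,cy)=(0.6575,-0.7534)
solve A·x = −loads:
  F[0-1] = -561.7280 N (compression)
  F[0-2] = +216.8120 N (tension)
  F[1-2] = -329.7465 N (compression)
  Rx@0 = +182.0700 N
  Ry@0 = +395.5142 N
  Ry@2 = +248.4458 N

216.812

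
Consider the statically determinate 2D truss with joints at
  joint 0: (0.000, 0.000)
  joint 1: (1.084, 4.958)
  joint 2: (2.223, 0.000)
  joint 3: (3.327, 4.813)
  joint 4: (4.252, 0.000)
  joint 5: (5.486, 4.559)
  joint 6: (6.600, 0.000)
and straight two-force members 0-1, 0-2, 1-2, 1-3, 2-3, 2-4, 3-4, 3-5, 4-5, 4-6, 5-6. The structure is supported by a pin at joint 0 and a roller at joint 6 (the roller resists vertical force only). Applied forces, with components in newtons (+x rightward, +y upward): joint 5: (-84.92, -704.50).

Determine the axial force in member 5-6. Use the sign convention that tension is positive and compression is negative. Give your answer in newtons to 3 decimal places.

-542.433

N=7 nodes, M=11 members, R=3 reactions → 2N=14, M+R=14
member 0 (0-1): L=5.0751, (cx,cy)=(0.2136,0.9769)
member 1 (0-2): L=2.2230, (cx,cy)=(1.0000,0.0000)
member 2 (1-2): L=5.0871, (cx,cy)=(0.2239,-0.9746)
member 3 (1-3): L=2.2477, (cx,cy)=(0.9979,-0.0645)
member 4 (2-3): L=4.9380, (cx,cy)=(0.2236,0.9747)
member 5 (2-4): L=2.0290, (cx,cy)=(1.0000,0.0000)
member 6 (3-4): L=4.9011, (cx,cy)=(0.1887,-0.9820)
member 7 (3-5): L=2.1739, (cx,cy)=(0.9932,-0.1168)
member 8 (4-5): L=4.7231, (cx,cy)=(0.2613,0.9653)
member 9 (4-6): L=2.3480, (cx,cy)=(1.0000,0.0000)
member 10 (5-6): L=4.6931, (cx,cy)=(0.2374,-0.9714)
solve A·x = −loads:
  F[0-1] = -181.7648 N (compression)
  F[0-2] = -46.0967 N (compression)
  F[1-2] = +187.5562 N (tension)
  F[1-3] = -80.9854 N (compression)
  F[2-3] = -187.5418 N (compression)
  F[2-4] = +37.8259 N (tension)
  F[3-4] = +200.0480 N (tension)
  F[3-5] = -161.6087 N (compression)
  F[4-5] = -203.5220 N (compression)
  F[4-6] = +128.7563 N (tension)
  F[5-6] = -542.4327 N (compression)
  Rx@0 = +84.9200 N
  Ry@0 = +177.5702 N
  Ry@6 = +526.9298 N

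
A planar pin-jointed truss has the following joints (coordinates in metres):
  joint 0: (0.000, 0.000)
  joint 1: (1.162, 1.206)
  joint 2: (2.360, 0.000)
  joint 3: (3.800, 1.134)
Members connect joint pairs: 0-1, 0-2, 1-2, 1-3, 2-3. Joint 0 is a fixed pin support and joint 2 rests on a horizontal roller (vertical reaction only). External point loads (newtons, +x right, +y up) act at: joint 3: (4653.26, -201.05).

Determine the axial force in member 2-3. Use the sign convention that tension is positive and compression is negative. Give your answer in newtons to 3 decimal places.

-115.674

N=4 nodes, M=5 members, R=3 reactions → 2N=8, M+R=8
member 0 (0-1): L=1.6747, (cx,cy)=(0.6938,0.7201)
member 1 (0-2): L=2.3600, (cx,cy)=(1.0000,0.0000)
member 2 (1-2): L=1.6999, (cx,cy)=(0.7047,-0.7095)
member 3 (1-3): L=2.6390, (cx,cy)=(0.9996,-0.0273)
member 4 (2-3): L=1.8329, (cx,cy)=(0.7856,0.6187)
solve A·x = −loads:
  F[0-1] = +3275.2892 N (tension)
  F[0-2] = +2380.7065 N (tension)
  F[1-2] = -3507.0382 N (compression)
  F[1-3] = +4745.9046 N (tension)
  F[2-3] = -115.6742 N (compression)
  Rx@0 = -4653.2600 N
  Ry@0 = -2358.6054 N
  Ry@2 = +2559.6554 N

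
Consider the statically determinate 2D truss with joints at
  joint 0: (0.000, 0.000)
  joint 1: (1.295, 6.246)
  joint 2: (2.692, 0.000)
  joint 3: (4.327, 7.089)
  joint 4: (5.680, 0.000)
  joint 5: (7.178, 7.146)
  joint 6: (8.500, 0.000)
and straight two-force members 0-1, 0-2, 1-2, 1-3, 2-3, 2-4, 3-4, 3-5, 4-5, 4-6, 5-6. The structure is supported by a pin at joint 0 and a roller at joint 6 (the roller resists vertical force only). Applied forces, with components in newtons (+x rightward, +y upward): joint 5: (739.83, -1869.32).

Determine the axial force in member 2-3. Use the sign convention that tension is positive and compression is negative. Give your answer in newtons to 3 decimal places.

301.590

N=7 nodes, M=11 members, R=3 reactions → 2N=14, M+R=14
member 0 (0-1): L=6.3788, (cx,cy)=(0.2030,0.9792)
member 1 (0-2): L=2.6920, (cx,cy)=(1.0000,0.0000)
member 2 (1-2): L=6.4003, (cx,cy)=(0.2183,-0.9759)
member 3 (1-3): L=3.1470, (cx,cy)=(0.9635,0.2679)
member 4 (2-3): L=7.2751, (cx,cy)=(0.2247,0.9744)
member 5 (2-4): L=2.9880, (cx,cy)=(1.0000,0.0000)
member 6 (3-4): L=7.2170, (cx,cy)=(0.1875,-0.9823)
member 7 (3-5): L=2.8516, (cx,cy)=(0.9998,0.0200)
member 8 (4-5): L=7.3013, (cx,cy)=(0.2052,0.9787)
member 9 (4-6): L=2.8200, (cx,cy)=(1.0000,0.0000)
member 10 (5-6): L=7.2673, (cx,cy)=(0.1819,-0.9833)
solve A·x = −loads:
  F[0-1] = +338.2899 N (tension)
  F[0-2] = +671.1520 N (tension)
  F[1-2] = -301.1363 N (compression)
  F[1-3] = +139.5054 N (tension)
  F[2-3] = +301.5904 N (tension)
  F[2-4] = +537.6438 N (tension)
  F[3-4] = -331.8429 N (compression)
  F[3-5] = +264.4513 N (tension)
  F[4-5] = +333.0440 N (tension)
  F[4-6] = +407.1015 N (tension)
  F[5-6] = -2237.9050 N (compression)
  Rx@0 = -739.8300 N
  Ry@0 = -331.2452 N
  Ry@6 = +2200.5652 N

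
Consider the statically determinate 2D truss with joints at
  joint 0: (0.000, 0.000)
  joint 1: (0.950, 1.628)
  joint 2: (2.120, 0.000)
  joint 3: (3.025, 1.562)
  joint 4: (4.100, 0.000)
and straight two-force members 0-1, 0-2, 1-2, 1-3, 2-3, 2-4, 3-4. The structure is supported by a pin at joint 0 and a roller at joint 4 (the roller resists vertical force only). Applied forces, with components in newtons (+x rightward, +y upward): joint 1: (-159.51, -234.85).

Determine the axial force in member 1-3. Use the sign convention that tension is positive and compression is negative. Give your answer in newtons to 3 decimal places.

N=5 nodes, M=7 members, R=3 reactions → 2N=10, M+R=10
member 0 (0-1): L=1.8849, (cx,cy)=(0.5040,0.8637)
member 1 (0-2): L=2.1200, (cx,cy)=(1.0000,0.0000)
member 2 (1-2): L=2.0048, (cx,cy)=(0.5836,-0.8120)
member 3 (1-3): L=2.0760, (cx,cy)=(0.9995,-0.0318)
member 4 (2-3): L=1.8052, (cx,cy)=(0.5013,0.8653)
member 5 (2-4): L=1.9800, (cx,cy)=(1.0000,0.0000)
member 6 (3-4): L=1.8962, (cx,cy)=(0.5669,-0.8238)
solve A·x = −loads:
  F[0-1] = -282.2394 N (compression)
  F[0-2] = -17.2605 N (compression)
  F[1-2] = +10.5505 N (tension)
  F[1-3] = +11.1089 N (tension)
  F[2-3] = -9.9016 N (compression)
  F[2-4] = -6.1394 N (compression)
  F[3-4] = +10.8292 N (tension)
  Rx@0 = +159.5100 N
  Ry@0 = +243.7707 N
  Ry@4 = -8.9207 N

11.109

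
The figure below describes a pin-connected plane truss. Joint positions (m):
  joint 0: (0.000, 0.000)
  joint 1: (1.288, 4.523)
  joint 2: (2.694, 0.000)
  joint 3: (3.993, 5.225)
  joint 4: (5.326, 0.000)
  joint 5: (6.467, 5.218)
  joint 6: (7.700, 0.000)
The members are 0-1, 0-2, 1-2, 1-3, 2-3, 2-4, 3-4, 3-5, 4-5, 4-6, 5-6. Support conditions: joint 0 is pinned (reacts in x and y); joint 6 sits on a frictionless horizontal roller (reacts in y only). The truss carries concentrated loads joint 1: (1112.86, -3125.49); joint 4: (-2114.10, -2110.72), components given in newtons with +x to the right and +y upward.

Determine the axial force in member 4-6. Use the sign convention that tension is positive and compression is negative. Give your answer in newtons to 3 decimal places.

622.990

N=7 nodes, M=11 members, R=3 reactions → 2N=14, M+R=14
member 0 (0-1): L=4.7028, (cx,cy)=(0.2739,0.9618)
member 1 (0-2): L=2.6940, (cx,cy)=(1.0000,0.0000)
member 2 (1-2): L=4.7365, (cx,cy)=(0.2968,-0.9549)
member 3 (1-3): L=2.7946, (cx,cy)=(0.9679,0.2512)
member 4 (2-3): L=5.3841, (cx,cy)=(0.2413,0.9705)
member 5 (2-4): L=2.6320, (cx,cy)=(1.0000,0.0000)
member 6 (3-4): L=5.3924, (cx,cy)=(0.2472,-0.9690)
member 7 (3-5): L=2.4740, (cx,cy)=(1.0000,-0.0028)
member 8 (4-5): L=5.3413, (cx,cy)=(0.2136,0.9769)
member 9 (4-6): L=2.3740, (cx,cy)=(1.0000,0.0000)
member 10 (5-6): L=5.3617, (cx,cy)=(0.2300,-0.9732)
solve A·x = −loads:
  F[0-1] = -2703.0984 N (compression)
  F[0-2] = -260.9195 N (compression)
  F[1-2] = -975.5030 N (compression)
  F[1-3] = -1615.4050 N (compression)
  F[2-3] = +959.8897 N (tension)
  F[2-4] = -782.0825 N (compression)
  F[3-4] = -539.0857 N (compression)
  F[3-5] = -1198.7594 N (compression)
  F[4-5] = +2695.2897 N (tension)
  F[4-6] = +622.9903 N (tension)
  F[5-6] = -2709.0722 N (compression)
  Rx@0 = +1001.2400 N
  Ry@0 = +2599.7436 N
  Ry@6 = +2636.4664 N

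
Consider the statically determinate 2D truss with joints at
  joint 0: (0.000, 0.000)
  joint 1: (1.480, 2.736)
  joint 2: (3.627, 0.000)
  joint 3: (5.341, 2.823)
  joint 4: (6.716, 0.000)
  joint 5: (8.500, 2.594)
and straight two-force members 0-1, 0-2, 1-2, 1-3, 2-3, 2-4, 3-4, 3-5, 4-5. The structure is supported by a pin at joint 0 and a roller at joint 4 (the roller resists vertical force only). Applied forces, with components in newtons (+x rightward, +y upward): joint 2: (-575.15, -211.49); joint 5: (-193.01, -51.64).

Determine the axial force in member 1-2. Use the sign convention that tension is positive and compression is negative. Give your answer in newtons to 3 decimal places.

N=6 nodes, M=9 members, R=3 reactions → 2N=12, M+R=12
member 0 (0-1): L=3.1106, (cx,cy)=(0.4758,0.8796)
member 1 (0-2): L=3.6270, (cx,cy)=(1.0000,0.0000)
member 2 (1-2): L=3.4778, (cx,cy)=(0.6173,-0.7867)
member 3 (1-3): L=3.8620, (cx,cy)=(0.9997,0.0225)
member 4 (2-3): L=3.3026, (cx,cy)=(0.5190,0.8548)
member 5 (2-4): L=3.0890, (cx,cy)=(1.0000,0.0000)
member 6 (3-4): L=3.1401, (cx,cy)=(0.4379,-0.8990)
member 7 (3-5): L=3.1673, (cx,cy)=(0.9974,-0.0723)
member 8 (4-5): L=3.1483, (cx,cy)=(0.5667,0.8239)
solve A·x = −loads:
  F[0-1] = -179.7547 N (compression)
  F[0-2] = -682.6352 N (compression)
  F[1-2] = +195.0744 N (tension)
  F[1-3] = -206.0041 N (compression)
  F[2-3] = +67.8833 N (tension)
  F[2-4] = -22.2887 N (compression)
  F[3-4] = -47.2843 N (compression)
  F[3-5] = -150.4096 N (compression)
  F[4-5] = -75.8722 N (compression)
  Rx@0 = +768.1600 N
  Ry@0 = +158.1052 N
  Ry@4 = +105.0248 N

195.074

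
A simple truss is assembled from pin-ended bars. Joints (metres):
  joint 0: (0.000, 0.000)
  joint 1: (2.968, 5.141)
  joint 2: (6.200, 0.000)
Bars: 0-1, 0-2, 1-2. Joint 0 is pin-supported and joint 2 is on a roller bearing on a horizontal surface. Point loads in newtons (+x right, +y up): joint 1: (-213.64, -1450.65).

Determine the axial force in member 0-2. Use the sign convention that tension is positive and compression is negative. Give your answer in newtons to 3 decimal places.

N=3 nodes, M=3 members, R=3 reactions → 2N=6, M+R=6
member 0 (0-1): L=5.9362, (cx,cy)=(0.5000,0.8660)
member 1 (0-2): L=6.2000, (cx,cy)=(1.0000,0.0000)
member 2 (1-2): L=6.0725, (cx,cy)=(0.5322,-0.8466)
solve A·x = −loads:
  F[0-1] = -1077.7355 N (compression)
  F[0-2] = +325.2063 N (tension)
  F[1-2] = -611.0232 N (compression)
  Rx@0 = +213.6400 N
  Ry@0 = +933.3587 N
  Ry@2 = +517.2913 N

325.206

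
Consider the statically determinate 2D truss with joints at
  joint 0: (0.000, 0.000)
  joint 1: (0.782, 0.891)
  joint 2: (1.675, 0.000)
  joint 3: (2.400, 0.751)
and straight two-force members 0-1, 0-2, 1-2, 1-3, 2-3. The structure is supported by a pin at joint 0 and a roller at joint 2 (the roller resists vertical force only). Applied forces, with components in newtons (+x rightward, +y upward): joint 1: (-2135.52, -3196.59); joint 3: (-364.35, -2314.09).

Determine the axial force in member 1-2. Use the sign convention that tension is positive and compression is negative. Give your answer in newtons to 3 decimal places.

-1902.797

N=4 nodes, M=5 members, R=3 reactions → 2N=8, M+R=8
member 0 (0-1): L=1.1855, (cx,cy)=(0.6596,0.7516)
member 1 (0-2): L=1.6750, (cx,cy)=(1.0000,0.0000)
member 2 (1-2): L=1.2615, (cx,cy)=(0.7079,-0.7063)
member 3 (1-3): L=1.6240, (cx,cy)=(0.9963,-0.0862)
member 4 (2-3): L=1.0439, (cx,cy)=(0.6945,0.7195)
solve A·x = −loads:
  F[0-1] = -2663.6037 N (compression)
  F[0-2] = -742.8544 N (compression)
  F[1-2] = -1902.7974 N (compression)
  F[1-3] = +1731.9401 N (tension)
  F[2-3] = -3008.9458 N (compression)
  Rx@0 = +2499.8700 N
  Ry@0 = +2001.9193 N
  Ry@2 = +3508.7607 N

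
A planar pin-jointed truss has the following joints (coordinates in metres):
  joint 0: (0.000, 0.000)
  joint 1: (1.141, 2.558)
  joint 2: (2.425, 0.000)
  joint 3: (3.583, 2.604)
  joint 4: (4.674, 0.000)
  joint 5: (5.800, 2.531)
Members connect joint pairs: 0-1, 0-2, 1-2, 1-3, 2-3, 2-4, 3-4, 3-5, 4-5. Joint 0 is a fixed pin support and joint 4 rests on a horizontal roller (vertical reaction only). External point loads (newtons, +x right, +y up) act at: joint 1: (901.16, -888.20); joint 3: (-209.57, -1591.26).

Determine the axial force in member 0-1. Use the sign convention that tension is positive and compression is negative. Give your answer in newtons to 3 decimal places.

N=6 nodes, M=9 members, R=3 reactions → 2N=12, M+R=12
member 0 (0-1): L=2.8009, (cx,cy)=(0.4074,0.9133)
member 1 (0-2): L=2.4250, (cx,cy)=(1.0000,0.0000)
member 2 (1-2): L=2.8622, (cx,cy)=(0.4486,-0.8937)
member 3 (1-3): L=2.4424, (cx,cy)=(0.9998,0.0188)
member 4 (2-3): L=2.8499, (cx,cy)=(0.4063,0.9137)
member 5 (2-4): L=2.2490, (cx,cy)=(1.0000,0.0000)
member 6 (3-4): L=2.8233, (cx,cy)=(0.3864,-0.9223)
member 7 (3-5): L=2.2182, (cx,cy)=(0.9995,-0.0329)
member 8 (4-5): L=2.7702, (cx,cy)=(0.4065,0.9137)
solve A·x = −loads:
  F[0-1] = -729.6595 N (compression)
  F[0-2] = +988.8268 N (tension)
  F[1-2] = -270.9012 N (compression)
  F[1-3] = -1077.0587 N (compression)
  F[2-3] = +264.9724 N (tension)
  F[2-4] = +759.6305 N (tension)
  F[3-4] = -1965.7879 N (compression)
  F[3-5] = +0.0000 N (tension)
  F[4-5] = -0.0000 N (compression)
  Rx@0 = -691.5900 N
  Ry@0 = +666.3732 N
  Ry@4 = +1813.0868 N

-729.659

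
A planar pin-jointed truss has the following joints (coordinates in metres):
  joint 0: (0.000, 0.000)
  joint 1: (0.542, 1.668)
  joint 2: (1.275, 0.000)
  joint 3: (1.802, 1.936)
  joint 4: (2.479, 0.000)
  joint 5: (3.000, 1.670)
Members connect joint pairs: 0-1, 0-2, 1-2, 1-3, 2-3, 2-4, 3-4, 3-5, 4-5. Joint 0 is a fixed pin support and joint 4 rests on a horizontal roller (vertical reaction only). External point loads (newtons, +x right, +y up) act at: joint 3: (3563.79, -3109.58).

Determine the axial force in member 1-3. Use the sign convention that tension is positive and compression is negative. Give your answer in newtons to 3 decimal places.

N=6 nodes, M=9 members, R=3 reactions → 2N=12, M+R=12
member 0 (0-1): L=1.7538, (cx,cy)=(0.3090,0.9511)
member 1 (0-2): L=1.2750, (cx,cy)=(1.0000,0.0000)
member 2 (1-2): L=1.8220, (cx,cy)=(0.4023,-0.9155)
member 3 (1-3): L=1.2882, (cx,cy)=(0.9781,0.2080)
member 4 (2-3): L=2.0064, (cx,cy)=(0.2627,0.9649)
member 5 (2-4): L=1.2040, (cx,cy)=(1.0000,0.0000)
member 6 (3-4): L=2.0510, (cx,cy)=(0.3301,-0.9439)
member 7 (3-5): L=1.2272, (cx,cy)=(0.9762,-0.2168)
member 8 (4-5): L=1.7494, (cx,cy)=(0.2978,0.9546)
solve A·x = −loads:
  F[0-1] = +2033.5086 N (tension)
  F[0-2] = +2935.3657 N (tension)
  F[1-2] = -1798.3756 N (compression)
  F[1-3] = +1382.1818 N (tension)
  F[2-3] = +1706.3235 N (tension)
  F[2-4] = +1763.6794 N (tension)
  F[3-4] = -5343.0293 N (compression)
  F[3-5] = +0.0000 N (tension)
  F[4-5] = -0.0000 N (compression)
  Rx@0 = -3563.7900 N
  Ry@0 = -1933.9701 N
  Ry@4 = +5043.5501 N

1382.182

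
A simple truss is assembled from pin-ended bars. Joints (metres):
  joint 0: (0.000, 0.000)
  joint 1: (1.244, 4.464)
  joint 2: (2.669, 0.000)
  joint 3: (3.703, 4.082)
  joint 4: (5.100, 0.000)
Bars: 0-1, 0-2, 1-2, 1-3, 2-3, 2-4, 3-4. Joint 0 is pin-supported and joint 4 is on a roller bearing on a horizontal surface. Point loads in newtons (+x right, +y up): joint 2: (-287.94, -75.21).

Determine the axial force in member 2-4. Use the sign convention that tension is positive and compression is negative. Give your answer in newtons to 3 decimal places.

13.470

N=5 nodes, M=7 members, R=3 reactions → 2N=10, M+R=10
member 0 (0-1): L=4.6341, (cx,cy)=(0.2684,0.9633)
member 1 (0-2): L=2.6690, (cx,cy)=(1.0000,0.0000)
member 2 (1-2): L=4.6859, (cx,cy)=(0.3041,-0.9526)
member 3 (1-3): L=2.4885, (cx,cy)=(0.9881,-0.1535)
member 4 (2-3): L=4.2109, (cx,cy)=(0.2456,0.9694)
member 5 (2-4): L=2.4310, (cx,cy)=(1.0000,0.0000)
member 6 (3-4): L=4.3144, (cx,cy)=(0.3238,-0.9461)
solve A·x = −loads:
  F[0-1] = -37.2161 N (compression)
  F[0-2] = -277.9495 N (compression)
  F[1-2] = +41.3101 N (tension)
  F[1-3] = -22.8235 N (compression)
  F[2-3] = +36.9888 N (tension)
  F[2-4] = +13.4703 N (tension)
  F[3-4] = -41.6011 N (compression)
  Rx@0 = +287.9400 N
  Ry@0 = +35.8501 N
  Ry@4 = +39.3599 N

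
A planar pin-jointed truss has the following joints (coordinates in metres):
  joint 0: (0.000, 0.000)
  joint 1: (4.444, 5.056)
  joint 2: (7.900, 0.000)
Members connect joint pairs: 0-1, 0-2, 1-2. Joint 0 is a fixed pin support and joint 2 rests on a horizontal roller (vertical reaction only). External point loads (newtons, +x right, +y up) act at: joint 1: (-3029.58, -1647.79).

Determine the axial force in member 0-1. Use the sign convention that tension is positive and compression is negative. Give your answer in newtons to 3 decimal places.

N=3 nodes, M=3 members, R=3 reactions → 2N=6, M+R=6
member 0 (0-1): L=6.7314, (cx,cy)=(0.6602,0.7511)
member 1 (0-2): L=7.9000, (cx,cy)=(1.0000,0.0000)
member 2 (1-2): L=6.1243, (cx,cy)=(0.5643,-0.8256)
solve A·x = −loads:
  F[0-1] = -3541.1779 N (compression)
  F[0-2] = -691.7449 N (compression)
  F[1-2] = +1225.8260 N (tension)
  Rx@0 = +3029.5800 N
  Ry@0 = +2659.7872 N
  Ry@2 = -1011.9972 N

-3541.178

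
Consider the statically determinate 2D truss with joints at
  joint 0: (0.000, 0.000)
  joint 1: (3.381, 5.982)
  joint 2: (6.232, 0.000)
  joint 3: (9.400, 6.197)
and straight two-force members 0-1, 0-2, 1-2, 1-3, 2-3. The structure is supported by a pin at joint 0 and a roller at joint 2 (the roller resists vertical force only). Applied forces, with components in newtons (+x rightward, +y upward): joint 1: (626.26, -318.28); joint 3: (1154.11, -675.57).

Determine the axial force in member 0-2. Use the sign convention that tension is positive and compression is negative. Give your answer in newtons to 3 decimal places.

680.171

N=4 nodes, M=5 members, R=3 reactions → 2N=8, M+R=8
member 0 (0-1): L=6.8714, (cx,cy)=(0.4920,0.8706)
member 1 (0-2): L=6.2320, (cx,cy)=(1.0000,0.0000)
member 2 (1-2): L=6.6267, (cx,cy)=(0.4302,-0.9027)
member 3 (1-3): L=6.0228, (cx,cy)=(0.9994,0.0357)
member 4 (2-3): L=6.9598, (cx,cy)=(0.4552,0.8904)
solve A·x = −loads:
  F[0-1] = +2235.9827 N (tension)
  F[0-2] = +680.1707 N (tension)
  F[1-2] = -2448.4982 N (compression)
  F[1-3] = +1528.3364 N (tension)
  F[2-3] = -820.0023 N (compression)
  Rx@0 = -1780.3700 N
  Ry@0 = -1946.5816 N
  Ry@2 = +2940.4316 N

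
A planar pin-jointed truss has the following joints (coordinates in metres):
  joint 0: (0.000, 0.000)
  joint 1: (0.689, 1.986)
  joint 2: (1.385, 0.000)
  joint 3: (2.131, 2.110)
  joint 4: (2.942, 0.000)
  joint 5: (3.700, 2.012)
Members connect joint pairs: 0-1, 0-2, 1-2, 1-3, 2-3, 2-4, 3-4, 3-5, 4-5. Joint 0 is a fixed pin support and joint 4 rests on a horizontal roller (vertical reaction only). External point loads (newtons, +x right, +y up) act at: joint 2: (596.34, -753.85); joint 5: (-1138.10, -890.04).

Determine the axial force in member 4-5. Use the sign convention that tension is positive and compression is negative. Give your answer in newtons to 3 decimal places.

N=6 nodes, M=9 members, R=3 reactions → 2N=12, M+R=12
member 0 (0-1): L=2.1021, (cx,cy)=(0.3278,0.9448)
member 1 (0-2): L=1.3850, (cx,cy)=(1.0000,0.0000)
member 2 (1-2): L=2.1044, (cx,cy)=(0.3307,-0.9437)
member 3 (1-3): L=1.4473, (cx,cy)=(0.9963,0.0857)
member 4 (2-3): L=2.2380, (cx,cy)=(0.3333,0.9428)
member 5 (2-4): L=1.5570, (cx,cy)=(1.0000,0.0000)
member 6 (3-4): L=2.2605, (cx,cy)=(0.3588,-0.9334)
member 7 (3-5): L=1.5721, (cx,cy)=(0.9981,-0.0623)
member 8 (4-5): L=2.1500, (cx,cy)=(0.3526,0.9358)
solve A·x = −loads:
  F[0-1] = -1003.4066 N (compression)
  F[0-2] = -212.8794 N (compression)
  F[1-2] = +946.0297 N (tension)
  F[1-3] = -644.1307 N (compression)
  F[2-3] = -147.3701 N (compression)
  F[2-4] = -447.2142 N (compression)
  F[3-4] = +260.4573 N (tension)
  F[3-5] = -785.8589 N (compression)
  F[4-5] = -1003.4586 N (compression)
  Rx@0 = +541.7600 N
  Ry@0 = +947.9780 N
  Ry@4 = +695.9120 N

-1003.459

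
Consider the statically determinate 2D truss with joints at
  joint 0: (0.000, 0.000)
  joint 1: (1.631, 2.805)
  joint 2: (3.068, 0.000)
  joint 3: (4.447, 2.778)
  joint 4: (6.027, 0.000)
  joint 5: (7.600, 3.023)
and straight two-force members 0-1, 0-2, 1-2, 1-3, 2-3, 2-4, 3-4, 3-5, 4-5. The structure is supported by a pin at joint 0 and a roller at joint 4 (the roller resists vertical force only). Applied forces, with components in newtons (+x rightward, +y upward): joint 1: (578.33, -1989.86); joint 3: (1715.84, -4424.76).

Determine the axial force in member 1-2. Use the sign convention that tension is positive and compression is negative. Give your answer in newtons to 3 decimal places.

-479.159

N=6 nodes, M=9 members, R=3 reactions → 2N=12, M+R=12
member 0 (0-1): L=3.2447, (cx,cy)=(0.5027,0.8645)
member 1 (0-2): L=3.0680, (cx,cy)=(1.0000,0.0000)
member 2 (1-2): L=3.1517, (cx,cy)=(0.4559,-0.8900)
member 3 (1-3): L=2.8161, (cx,cy)=(1.0000,-0.0096)
member 4 (2-3): L=3.1014, (cx,cy)=(0.4446,0.8957)
member 5 (2-4): L=2.9590, (cx,cy)=(1.0000,0.0000)
member 6 (3-4): L=3.1959, (cx,cy)=(0.4944,-0.8692)
member 7 (3-5): L=3.1625, (cx,cy)=(0.9970,0.0775)
member 8 (4-5): L=3.4078, (cx,cy)=(0.4616,0.8871)
solve A·x = −loads:
  F[0-1] = -1794.4923 N (compression)
  F[0-2] = +3196.1955 N (tension)
  F[1-2] = -479.1589 N (compression)
  F[1-3] = -1261.9412 N (compression)
  F[2-3] = +476.1057 N (tension)
  F[2-4] = +2766.0313 N (tension)
  F[3-4] = -5594.8855 N (compression)
  F[3-5] = +0.0000 N (tension)
  F[4-5] = -0.0000 N (compression)
  Rx@0 = -2294.1700 N
  Ry@0 = +1551.3068 N
  Ry@4 = +4863.3132 N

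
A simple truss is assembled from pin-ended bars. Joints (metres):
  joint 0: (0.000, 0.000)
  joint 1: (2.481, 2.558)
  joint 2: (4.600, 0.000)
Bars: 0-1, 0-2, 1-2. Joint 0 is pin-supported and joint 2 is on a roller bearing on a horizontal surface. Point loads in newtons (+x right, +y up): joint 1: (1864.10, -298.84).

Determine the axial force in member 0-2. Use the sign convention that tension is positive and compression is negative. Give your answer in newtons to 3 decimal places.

N=3 nodes, M=3 members, R=3 reactions → 2N=6, M+R=6
member 0 (0-1): L=3.5635, (cx,cy)=(0.6962,0.7178)
member 1 (0-2): L=4.6000, (cx,cy)=(1.0000,0.0000)
member 2 (1-2): L=3.3217, (cx,cy)=(0.6379,-0.7701)
solve A·x = −loads:
  F[0-1] = +1252.3059 N (tension)
  F[0-2] = +992.2192 N (tension)
  F[1-2] = -1555.3703 N (compression)
  Rx@0 = -1864.1000 N
  Ry@0 = -898.9404 N
  Ry@2 = +1197.7804 N

992.219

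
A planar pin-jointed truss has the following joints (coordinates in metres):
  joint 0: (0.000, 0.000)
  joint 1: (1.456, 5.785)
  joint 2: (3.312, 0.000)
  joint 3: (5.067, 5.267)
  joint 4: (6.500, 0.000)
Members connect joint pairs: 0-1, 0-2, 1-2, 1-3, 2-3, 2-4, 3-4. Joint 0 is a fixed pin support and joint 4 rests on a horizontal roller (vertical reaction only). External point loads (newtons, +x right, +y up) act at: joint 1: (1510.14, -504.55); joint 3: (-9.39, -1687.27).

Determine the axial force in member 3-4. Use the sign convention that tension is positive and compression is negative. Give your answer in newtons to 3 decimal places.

N=5 nodes, M=7 members, R=3 reactions → 2N=10, M+R=10
member 0 (0-1): L=5.9654, (cx,cy)=(0.2441,0.9698)
member 1 (0-2): L=3.3120, (cx,cy)=(1.0000,0.0000)
member 2 (1-2): L=6.0754, (cx,cy)=(0.3055,-0.9522)
member 3 (1-3): L=3.6480, (cx,cy)=(0.9899,-0.1420)
member 4 (2-3): L=5.5517, (cx,cy)=(0.3161,0.9487)
member 5 (2-4): L=3.1880, (cx,cy)=(1.0000,0.0000)
member 6 (3-4): L=5.4585, (cx,cy)=(0.2625,-0.9649)
solve A·x = −loads:
  F[0-1] = +590.7738 N (tension)
  F[0-2] = +1356.5577 N (tension)
  F[1-2] = -970.4299 N (compression)
  F[1-3] = -1080.4368 N (compression)
  F[2-3] = +973.9847 N (tension)
  F[2-4] = +752.2031 N (tension)
  F[3-4] = -2865.2267 N (compression)
  Rx@0 = -1500.7500 N
  Ry@0 = -572.9069 N
  Ry@4 = +2764.7269 N

-2865.227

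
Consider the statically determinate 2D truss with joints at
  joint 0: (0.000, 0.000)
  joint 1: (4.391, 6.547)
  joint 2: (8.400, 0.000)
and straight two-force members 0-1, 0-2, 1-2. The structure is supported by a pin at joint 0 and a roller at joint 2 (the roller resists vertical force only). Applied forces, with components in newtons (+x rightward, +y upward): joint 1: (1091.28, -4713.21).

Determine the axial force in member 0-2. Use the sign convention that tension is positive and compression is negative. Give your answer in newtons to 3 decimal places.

2029.498

N=3 nodes, M=3 members, R=3 reactions → 2N=6, M+R=6
member 0 (0-1): L=7.8832, (cx,cy)=(0.5570,0.8305)
member 1 (0-2): L=8.4000, (cx,cy)=(1.0000,0.0000)
member 2 (1-2): L=7.6769, (cx,cy)=(0.5222,-0.8528)
solve A·x = −loads:
  F[0-1] = -1684.3802 N (compression)
  F[0-2] = +2029.4978 N (tension)
  F[1-2] = -3886.3350 N (compression)
  Rx@0 = -1091.2800 N
  Ry@0 = +1398.8868 N
  Ry@2 = +3314.3232 N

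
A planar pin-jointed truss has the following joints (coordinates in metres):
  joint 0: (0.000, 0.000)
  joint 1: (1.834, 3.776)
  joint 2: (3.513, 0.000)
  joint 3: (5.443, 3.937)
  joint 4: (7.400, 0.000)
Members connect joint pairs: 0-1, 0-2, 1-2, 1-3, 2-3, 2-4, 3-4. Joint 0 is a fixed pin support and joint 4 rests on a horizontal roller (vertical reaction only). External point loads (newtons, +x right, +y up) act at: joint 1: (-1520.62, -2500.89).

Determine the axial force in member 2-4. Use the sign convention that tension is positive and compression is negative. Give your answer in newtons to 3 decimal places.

-77.600

N=5 nodes, M=7 members, R=3 reactions → 2N=10, M+R=10
member 0 (0-1): L=4.1978, (cx,cy)=(0.4369,0.8995)
member 1 (0-2): L=3.5130, (cx,cy)=(1.0000,0.0000)
member 2 (1-2): L=4.1325, (cx,cy)=(0.4063,-0.9137)
member 3 (1-3): L=3.6126, (cx,cy)=(0.9990,0.0446)
member 4 (2-3): L=4.3846, (cx,cy)=(0.4402,0.8979)
member 5 (2-4): L=3.8870, (cx,cy)=(1.0000,0.0000)
member 6 (3-4): L=4.3966, (cx,cy)=(0.4451,-0.8955)
solve A·x = −loads:
  F[0-1] = -2953.8211 N (compression)
  F[0-2] = -230.1164 N (compression)
  F[1-2] = +178.5423 N (tension)
  F[1-3] = +157.7321 N (tension)
  F[2-3] = -181.6899 N (compression)
  F[2-4] = -77.6000 N (compression)
  F[3-4] = +174.3351 N (tension)
  Rx@0 = +1520.6200 N
  Ry@0 = +2657.0020 N
  Ry@4 = -156.1120 N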